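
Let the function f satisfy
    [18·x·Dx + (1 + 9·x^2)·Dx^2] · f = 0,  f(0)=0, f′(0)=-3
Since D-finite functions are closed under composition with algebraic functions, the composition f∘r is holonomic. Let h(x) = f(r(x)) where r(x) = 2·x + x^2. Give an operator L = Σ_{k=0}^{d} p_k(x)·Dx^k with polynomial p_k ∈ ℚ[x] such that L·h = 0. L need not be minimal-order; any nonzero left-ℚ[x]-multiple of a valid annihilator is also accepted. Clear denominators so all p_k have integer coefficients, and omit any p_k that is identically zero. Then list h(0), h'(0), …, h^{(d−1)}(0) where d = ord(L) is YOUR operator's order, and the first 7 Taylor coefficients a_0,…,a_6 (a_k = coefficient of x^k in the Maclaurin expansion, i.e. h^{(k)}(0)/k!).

f: a_k = 0, -3, 0, 9, 0, -243/5, 0, …
Change of var in L_f (x↦r) gives L₀.
L = (-1 + 72·x + 144·x^2 + 108·x^3 + 27·x^4)·Dx + (1 + x + 36·x^2 + 72·x^3 + 45·x^4 + 9·x^5)·Dx^2  (order 2).
h: a_k = 0, -6, -3, 72, 108, -7506/5, -3879, …
ICs: h(0) = 0, h′(0) = -6.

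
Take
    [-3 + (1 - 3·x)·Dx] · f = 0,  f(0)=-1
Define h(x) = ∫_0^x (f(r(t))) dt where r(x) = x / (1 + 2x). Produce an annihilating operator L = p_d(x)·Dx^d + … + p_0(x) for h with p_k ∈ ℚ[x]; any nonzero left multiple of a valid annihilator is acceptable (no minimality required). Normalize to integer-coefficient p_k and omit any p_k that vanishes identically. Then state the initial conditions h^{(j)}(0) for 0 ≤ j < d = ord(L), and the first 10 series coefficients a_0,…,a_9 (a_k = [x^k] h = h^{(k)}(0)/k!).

f: a_k = -1, -3, -9, -27, -81, -243, -729, -2187, -6561, -19683, …
Change of var in L_f (x↦r) gives L₀.
∫: right-multiply L₀ by Dx.
L = 3·Dx + (-1 - x + 2·x^2)·Dx^2  (order 2).
h: a_k = 0, -1, -3/2, -1, -3/4, -3/5, -1/2, -3/7, -3/8, -1/3, …
ICs: h(0) = 0, h′(0) = -1.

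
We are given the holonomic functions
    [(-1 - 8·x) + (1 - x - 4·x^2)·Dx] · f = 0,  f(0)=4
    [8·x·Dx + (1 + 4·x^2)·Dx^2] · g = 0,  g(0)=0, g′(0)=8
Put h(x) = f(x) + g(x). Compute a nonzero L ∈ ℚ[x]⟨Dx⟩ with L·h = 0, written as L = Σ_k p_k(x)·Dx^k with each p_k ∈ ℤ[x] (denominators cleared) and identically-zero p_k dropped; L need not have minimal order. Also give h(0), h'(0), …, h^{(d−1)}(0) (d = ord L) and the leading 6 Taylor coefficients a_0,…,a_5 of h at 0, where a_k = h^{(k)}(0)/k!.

f: a_k = 4, 4, 20, 36, 116, 260, …
g: a_k = 0, 8, 0, -32/3, 0, 128/5, …
h₀=f+g: left-lcm gives L₀, ord ≤ 3.
L = (-40 + 160·x + 2272·x^2 + 4608·x^3 + 16896·x^4 + 6144·x^6)·Dx + (31 + 264·x + 364·x^2 + 2208·x^3 + 4160·x^4 + 12800·x^5 + 768·x^6 + 6144·x^7)·Dx^2 + (-5 - 11·x - 80·x^2 + 116·x^3 + 80·x^4 + 704·x^5 + 1536·x^6 + 256·x^7 + 1024·x^8)·Dx^3  (order 3).
h: a_k = 4, 12, 20, 76/3, 116, 1428/5, …
ICs: h(0) = 4, h′(0) = 12, h′′(0) = 40.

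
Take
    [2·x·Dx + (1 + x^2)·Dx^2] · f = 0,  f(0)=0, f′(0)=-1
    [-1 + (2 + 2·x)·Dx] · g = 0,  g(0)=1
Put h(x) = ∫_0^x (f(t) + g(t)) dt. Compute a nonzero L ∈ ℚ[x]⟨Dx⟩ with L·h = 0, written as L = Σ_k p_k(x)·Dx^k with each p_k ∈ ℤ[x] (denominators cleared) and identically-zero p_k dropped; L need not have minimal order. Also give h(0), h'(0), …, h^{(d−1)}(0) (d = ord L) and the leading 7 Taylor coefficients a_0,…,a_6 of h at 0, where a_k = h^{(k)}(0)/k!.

L = (-4 - 10·x + 12·x^2 + 6·x^3)·Dx^2 + (-11 - 16·x + 10·x^2 + 48·x^3 + 21·x^4)·Dx^3 + (-2 + 6·x + 12·x^2 + 12·x^3 + 14·x^4 + 6·x^5)·Dx^4  (order 4).
h: a_k = 0, 1, -1/4, -1/24, 19/192, -1/128, -221/7680, …
ICs: h(0) = 0, h′(0) = 1, h′′(0) = -1/2, h′′′(0) = -1/4.

f: a_k = 0, -1, 0, 1/3, 0, -1/5, 0, …
g: a_k = 1, 1/2, -1/8, 1/16, -5/128, 7/256, -21/1024, …
L₀ := lclm(L_f,L_g); ord L₀ ≤ 2+1.
h=∫₀ˣh₀: take L = L₀·Dx.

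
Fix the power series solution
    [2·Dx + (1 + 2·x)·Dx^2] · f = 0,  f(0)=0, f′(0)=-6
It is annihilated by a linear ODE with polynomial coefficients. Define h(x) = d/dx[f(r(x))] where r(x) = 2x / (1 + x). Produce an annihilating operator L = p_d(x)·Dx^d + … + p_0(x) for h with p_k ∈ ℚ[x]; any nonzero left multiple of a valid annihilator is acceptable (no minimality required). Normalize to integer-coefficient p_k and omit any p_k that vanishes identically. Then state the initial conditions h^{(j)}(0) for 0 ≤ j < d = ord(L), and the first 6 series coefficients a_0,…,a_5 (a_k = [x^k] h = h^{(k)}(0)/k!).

f: a_k = 0, -6, 6, -8, 12, -96/5, …
Change of var in L_f (x↦r) gives L₀.
Derive L from L₀ (diff closure).
L = (6 + 10·x) + (1 + 6·x + 5·x^2)·Dx  (order 1).
h: a_k = -12, 72, -372, 1872, -9372, 46872, …
ICs: h(0) = -12.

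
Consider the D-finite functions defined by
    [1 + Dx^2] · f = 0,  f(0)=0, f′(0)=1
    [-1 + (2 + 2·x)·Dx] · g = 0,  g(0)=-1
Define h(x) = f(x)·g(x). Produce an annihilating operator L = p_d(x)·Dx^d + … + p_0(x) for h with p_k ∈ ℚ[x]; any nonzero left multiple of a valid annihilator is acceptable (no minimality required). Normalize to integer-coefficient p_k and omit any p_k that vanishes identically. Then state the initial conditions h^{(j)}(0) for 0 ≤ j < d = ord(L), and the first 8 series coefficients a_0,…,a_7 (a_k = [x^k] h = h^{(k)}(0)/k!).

f: a_k = 0, 1, 0, -1/6, 0, 1/120, 0, -1/5040, …
g: a_k = -1, -1/2, 1/8, -1/16, 5/128, -7/256, 21/1024, -33/2048, …
Sym-product of L_f,L_g gives L₀ (≤ ord 2).
L = (7 + 8·x + 4·x^2) + (-4 - 4·x)·Dx + (4 + 8·x + 4·x^2)·Dx^2  (order 2).
h: a_k = 0, -1, -1/2, 7/24, 1/48, 19/1920, -27/1280, 983/64512, …
ICs: h(0) = 0, h′(0) = -1.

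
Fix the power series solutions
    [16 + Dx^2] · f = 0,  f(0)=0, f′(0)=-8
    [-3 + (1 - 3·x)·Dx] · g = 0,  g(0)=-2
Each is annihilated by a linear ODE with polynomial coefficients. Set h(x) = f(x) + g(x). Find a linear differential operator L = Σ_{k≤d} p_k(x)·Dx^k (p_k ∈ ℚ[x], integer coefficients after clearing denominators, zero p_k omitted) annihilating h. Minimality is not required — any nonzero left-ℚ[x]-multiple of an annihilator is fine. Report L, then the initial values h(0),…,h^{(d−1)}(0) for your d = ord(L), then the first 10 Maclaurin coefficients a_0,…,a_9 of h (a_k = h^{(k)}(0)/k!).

L = (-1680 + 2304·x - 3456·x^2) + (272 - 1584·x + 3456·x^2 - 3456·x^3)·Dx + (-105 + 144·x - 216·x^2)·Dx^2 + (17 - 99·x + 216·x^2 - 216·x^3)·Dx^3  (order 3).
h: a_k = -2, -14, -18, -98/3, -162, -7546/15, -1458, -1375762/315, -13122, -111606706/2835, …
ICs: h(0) = -2, h′(0) = -14, h′′(0) = -36.

f: a_k = 0, -8, 0, 64/3, 0, -256/15, 0, 2048/315, 0, -4096/2835, …
g: a_k = -2, -6, -18, -54, -162, -486, -1458, -4374, -13122, -39366, …
Sum ⇒ L₀ = lclm(L_f,L_g) in ℚ(x)⟨Dx⟩.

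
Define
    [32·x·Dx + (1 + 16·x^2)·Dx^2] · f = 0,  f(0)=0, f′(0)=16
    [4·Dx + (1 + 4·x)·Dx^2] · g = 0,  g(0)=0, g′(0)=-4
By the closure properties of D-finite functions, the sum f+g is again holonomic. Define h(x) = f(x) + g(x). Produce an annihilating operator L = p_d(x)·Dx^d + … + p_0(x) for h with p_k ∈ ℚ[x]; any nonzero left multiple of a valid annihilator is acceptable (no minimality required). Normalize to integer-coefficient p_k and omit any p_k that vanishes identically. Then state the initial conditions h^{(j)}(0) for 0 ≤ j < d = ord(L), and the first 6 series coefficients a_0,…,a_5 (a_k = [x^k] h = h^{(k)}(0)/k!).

L = (-32 - 384·x + 1536·x^2 + 2048·x^3)·Dx + (-16 - 64·x + 3072·x^3 + 4096·x^4)·Dx^2 + (-1 + 4·x + 32·x^2 + 128·x^3 + 768·x^4 + 1024·x^5)·Dx^3  (order 3).
h: a_k = 0, 12, 8, -320/3, 64, 3072/5, …
ICs: h(0) = 0, h′(0) = 12, h′′(0) = 16.

f: a_k = 0, 16, 0, -256/3, 0, 4096/5, …
g: a_k = 0, -4, 8, -64/3, 64, -1024/5, …
f+g: L₀ = lclm(L_f,L_g), ord ≤ 2+2.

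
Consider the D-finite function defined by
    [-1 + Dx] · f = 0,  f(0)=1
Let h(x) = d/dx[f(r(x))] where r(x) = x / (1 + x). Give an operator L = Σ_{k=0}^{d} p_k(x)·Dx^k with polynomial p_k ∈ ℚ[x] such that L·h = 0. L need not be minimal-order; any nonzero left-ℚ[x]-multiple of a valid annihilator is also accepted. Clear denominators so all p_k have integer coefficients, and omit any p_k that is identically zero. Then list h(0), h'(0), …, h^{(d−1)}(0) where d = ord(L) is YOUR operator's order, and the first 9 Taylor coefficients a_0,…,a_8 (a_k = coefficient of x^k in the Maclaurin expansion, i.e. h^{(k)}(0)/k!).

L = (-1 - 2·x) + (-1 - 2·x - x^2)·Dx  (order 1).
h: a_k = 1, -1, 1/2, 1/6, -19/24, 151/120, -1091/720, 7841/5040, -56519/40320, …
ICs: h(0) = 1.

f: a_k = 1, 1, 1/2, 1/6, 1/24, 1/120, 1/720, 1/5040, 1/40320, …
Change of var in L_f (x↦r) gives L₀.
Derive L from L₀ (diff closure).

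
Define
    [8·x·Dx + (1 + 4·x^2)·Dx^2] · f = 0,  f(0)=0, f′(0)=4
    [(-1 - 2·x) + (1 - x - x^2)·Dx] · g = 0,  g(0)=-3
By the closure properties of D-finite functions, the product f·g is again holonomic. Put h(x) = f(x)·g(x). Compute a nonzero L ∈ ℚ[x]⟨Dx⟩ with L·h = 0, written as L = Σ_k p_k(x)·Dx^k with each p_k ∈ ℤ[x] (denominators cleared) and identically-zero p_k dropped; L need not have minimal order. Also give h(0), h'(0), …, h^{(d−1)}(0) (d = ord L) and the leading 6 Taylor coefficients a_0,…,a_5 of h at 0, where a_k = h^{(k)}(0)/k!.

f: a_k = 0, 4, 0, -16/3, 0, 64/5, …
g: a_k = -3, -3, -6, -9, -15, -24, …
L₀ := L_f ⊗_s L_g (sym. prod.), ord ≤ 2.
L = (2 + 8·x + 24·x^2) + (2 - 4·x + 16·x^2 + 24·x^3)·Dx + (-1 + x - 3·x^2 + 4·x^3 + 4·x^4)·Dx^2  (order 2).
h: a_k = 0, -12, -12, -8, -20, -332/5, …
ICs: h(0) = 0, h′(0) = -12.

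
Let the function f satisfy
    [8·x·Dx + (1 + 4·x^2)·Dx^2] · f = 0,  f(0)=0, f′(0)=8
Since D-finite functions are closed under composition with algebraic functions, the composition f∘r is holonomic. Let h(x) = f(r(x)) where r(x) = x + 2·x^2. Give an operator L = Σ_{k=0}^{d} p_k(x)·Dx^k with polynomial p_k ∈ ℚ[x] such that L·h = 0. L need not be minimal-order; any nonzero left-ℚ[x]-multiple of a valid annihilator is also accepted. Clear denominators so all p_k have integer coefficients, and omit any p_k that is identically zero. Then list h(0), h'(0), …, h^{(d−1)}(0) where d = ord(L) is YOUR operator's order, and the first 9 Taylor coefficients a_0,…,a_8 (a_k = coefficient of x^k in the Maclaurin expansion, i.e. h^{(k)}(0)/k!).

f: a_k = 0, 8, 0, -32/3, 0, 128/5, 0, -512/7, 0, …
L₀ from L_f via x↦r, Dx↦r'^{-1}Dx.
L = (-4 + 8·x + 64·x^2 + 192·x^3 + 192·x^4)·Dx + (1 + 4·x + 4·x^2 + 32·x^3 + 80·x^4 + 64·x^5)·Dx^2  (order 2).
h: a_k = 0, 8, 16, -32/3, -64, -512/5, 512/3, 6656/7, 1024, …
ICs: h(0) = 0, h′(0) = 8.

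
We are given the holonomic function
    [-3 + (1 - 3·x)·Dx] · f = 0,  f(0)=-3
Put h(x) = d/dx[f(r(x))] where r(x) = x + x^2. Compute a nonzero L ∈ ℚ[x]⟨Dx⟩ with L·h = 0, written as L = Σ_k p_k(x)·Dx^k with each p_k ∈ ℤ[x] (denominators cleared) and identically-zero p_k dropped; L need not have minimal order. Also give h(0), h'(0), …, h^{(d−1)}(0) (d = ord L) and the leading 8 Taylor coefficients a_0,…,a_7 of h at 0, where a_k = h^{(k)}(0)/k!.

L = (8 + 18·x + 18·x^2) + (-1 + x + 9·x^2 + 6·x^3)·Dx  (order 1).
h: a_k = -9, -72, -405, -2052, -9720, -44226, -195615, -847584, …
ICs: h(0) = -9.

f: a_k = -3, -9, -27, -81, -243, -729, -2187, -6561, …
Change of var in L_f (x↦r) gives L₀.
Derive L from L₀ (diff closure).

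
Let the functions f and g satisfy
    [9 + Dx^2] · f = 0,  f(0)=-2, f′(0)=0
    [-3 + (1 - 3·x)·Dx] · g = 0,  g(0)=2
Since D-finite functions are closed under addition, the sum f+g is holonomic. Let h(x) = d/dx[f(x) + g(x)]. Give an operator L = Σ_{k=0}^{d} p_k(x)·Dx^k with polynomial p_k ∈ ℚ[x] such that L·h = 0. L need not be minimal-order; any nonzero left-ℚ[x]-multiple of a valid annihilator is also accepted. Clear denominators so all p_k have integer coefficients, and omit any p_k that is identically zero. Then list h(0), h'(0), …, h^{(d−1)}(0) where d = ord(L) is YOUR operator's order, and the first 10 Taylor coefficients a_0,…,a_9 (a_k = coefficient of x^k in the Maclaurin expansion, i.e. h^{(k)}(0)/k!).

L = (702 - 324·x + 486·x^2) + (-63 + 243·x - 243·x^2 + 243·x^3)·Dx + (78 - 36·x + 54·x^2)·Dx^2 + (-7 + 27·x - 27·x^2 + 27·x^3)·Dx^3  (order 3).
h: a_k = 6, 54, 162, 621, 2430, 175203/20, 30618, 29392551/280, 354294, 2645395929/2240, …
ICs: h(0) = 6, h′(0) = 54, h′′(0) = 324.

f: a_k = -2, 0, 9, 0, -27/4, 0, 81/40, 0, -729/2240, 0, …
g: a_k = 2, 6, 18, 54, 162, 486, 1458, 4374, 13122, 39366, …
Sum ⇒ L₀ = lclm(L_f,L_g) in ℚ(x)⟨Dx⟩.
h₀' ⇒ L via d/dx closure of L₀.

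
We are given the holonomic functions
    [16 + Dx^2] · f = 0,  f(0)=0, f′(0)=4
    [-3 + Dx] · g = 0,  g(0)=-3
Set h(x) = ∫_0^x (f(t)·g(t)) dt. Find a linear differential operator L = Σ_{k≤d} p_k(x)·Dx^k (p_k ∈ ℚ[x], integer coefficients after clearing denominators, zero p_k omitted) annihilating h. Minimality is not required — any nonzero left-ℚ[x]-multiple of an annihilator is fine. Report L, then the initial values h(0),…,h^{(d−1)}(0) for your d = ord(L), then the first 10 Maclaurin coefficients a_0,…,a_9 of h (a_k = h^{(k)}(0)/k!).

f: a_k = 0, 4, 0, -32/3, 0, 128/15, 0, -1024/315, 0, 2048/2835, …
g: a_k = -3, -9, -27/2, -27/2, -81/8, -243/40, -243/80, -729/560, -2187/4480, -729/4480, …
Sym-product of L_f,L_g gives L₀ (≤ ord 2).
∫: right-multiply L₀ by Dx.
L = 25·Dx - 6·Dx^2 + Dx^3  (order 3).
h: a_k = 0, 0, -6, -12, -11/2, 42/5, 779/60, 429/70, -4031/3360, -527/180, …
ICs: h(0) = 0, h′(0) = 0, h′′(0) = -12.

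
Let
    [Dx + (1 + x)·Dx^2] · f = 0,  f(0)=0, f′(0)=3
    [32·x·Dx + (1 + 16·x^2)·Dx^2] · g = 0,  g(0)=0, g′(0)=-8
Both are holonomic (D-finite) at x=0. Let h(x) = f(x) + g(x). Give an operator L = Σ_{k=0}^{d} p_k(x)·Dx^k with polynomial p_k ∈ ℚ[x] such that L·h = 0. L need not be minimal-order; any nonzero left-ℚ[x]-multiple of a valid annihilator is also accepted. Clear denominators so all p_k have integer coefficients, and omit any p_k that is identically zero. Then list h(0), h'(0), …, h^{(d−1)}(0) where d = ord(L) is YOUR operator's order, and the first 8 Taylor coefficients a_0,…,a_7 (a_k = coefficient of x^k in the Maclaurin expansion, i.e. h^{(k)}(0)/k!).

L = (-32 - 96·x + 1536·x^2 + 512·x^3)·Dx + (-34 - 64·x + 1440·x^2 + 3072·x^3 + 1024·x^4)·Dx^2 + (-1 + 31·x + 32·x^2 + 512·x^3 + 768·x^4 + 256·x^5)·Dx^3  (order 3).
h: a_k = 0, -5, -3/2, 131/3, -3/4, -409, -1/2, 32771/7, …
ICs: h(0) = 0, h′(0) = -5, h′′(0) = -3.

f: a_k = 0, 3, -3/2, 1, -3/4, 3/5, -1/2, 3/7, …
g: a_k = 0, -8, 0, 128/3, 0, -2048/5, 0, 32768/7, …
f+g: L₀ = lclm(L_f,L_g), ord ≤ 2+2.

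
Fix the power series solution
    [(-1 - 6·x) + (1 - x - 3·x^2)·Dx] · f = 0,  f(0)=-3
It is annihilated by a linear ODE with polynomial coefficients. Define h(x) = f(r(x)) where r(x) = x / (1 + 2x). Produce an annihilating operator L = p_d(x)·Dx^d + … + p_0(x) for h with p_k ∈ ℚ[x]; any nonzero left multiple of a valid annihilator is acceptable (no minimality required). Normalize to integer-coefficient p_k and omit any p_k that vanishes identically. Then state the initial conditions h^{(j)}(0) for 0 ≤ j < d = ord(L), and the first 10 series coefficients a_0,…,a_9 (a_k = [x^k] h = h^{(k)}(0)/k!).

f: a_k = -3, -3, -12, -21, -57, -120, -291, -651, -1524, -3477, …
f∘r: x↦r, Dx↦Dx/r' in L_f ⇒ L₀.
L = (1 + 8·x) + (-1 - 5·x - 5·x^2 + 2·x^3)·Dx  (order 1).
h: a_k = -3, -3, -6, 15, -51, 168, -555, 1833, -6054, 19995, …
ICs: h(0) = -3.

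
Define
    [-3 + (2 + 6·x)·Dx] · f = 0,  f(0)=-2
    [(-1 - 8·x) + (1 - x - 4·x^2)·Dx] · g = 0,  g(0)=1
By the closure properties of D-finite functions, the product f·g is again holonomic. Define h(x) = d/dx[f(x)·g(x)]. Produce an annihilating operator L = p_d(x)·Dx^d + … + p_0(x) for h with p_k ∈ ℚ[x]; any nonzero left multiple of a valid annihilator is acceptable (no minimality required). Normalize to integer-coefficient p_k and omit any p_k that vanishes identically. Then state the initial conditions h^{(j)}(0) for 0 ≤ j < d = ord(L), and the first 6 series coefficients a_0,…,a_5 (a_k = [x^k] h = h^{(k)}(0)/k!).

f: a_k = -2, -3, 9/4, -27/8, 405/64, -1701/128, …
g: a_k = 1, 1, 5, 9, 29, 65, …
f·g: L₀ = L_f ⊗_s L_g, ord ≤ 1·1.
h=h₀': d/dx-closure on L₀ ⇒ L.
L = (43 + 474·x + 1491·x^2 + 2280·x^3 + 2160·x^4) + (-10 - 58·x - 78·x^2 + 242·x^3 + 960·x^4 + 864·x^5)·Dx  (order 1).
h: a_k = -5, -43/2, -819/8, -4531/16, -141175/128, -727869/256, …
ICs: h(0) = -5.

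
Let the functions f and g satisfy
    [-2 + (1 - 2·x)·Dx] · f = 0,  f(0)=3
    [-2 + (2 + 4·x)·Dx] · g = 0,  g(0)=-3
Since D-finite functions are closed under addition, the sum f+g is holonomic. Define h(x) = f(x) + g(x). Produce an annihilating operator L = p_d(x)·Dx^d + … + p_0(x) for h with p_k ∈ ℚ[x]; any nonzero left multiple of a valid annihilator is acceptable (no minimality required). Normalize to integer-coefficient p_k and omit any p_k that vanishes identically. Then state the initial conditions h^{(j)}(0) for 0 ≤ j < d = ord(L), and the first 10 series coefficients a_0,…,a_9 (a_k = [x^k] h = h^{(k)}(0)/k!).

L = (-10 - 12·x) + (9 + 28·x + 36·x^2)·Dx + (-1 - 6·x + 4·x^2 + 24·x^3)·Dx^2  (order 2).
h: a_k = 0, 3, 27/2, 45/2, 399/8, 747/8, 3135/16, 6045/16, 99591/128, 194463/128, …
ICs: h(0) = 0, h′(0) = 3.

f: a_k = 3, 6, 12, 24, 48, 96, 192, 384, 768, 1536, …
g: a_k = -3, -3, 3/2, -3/2, 15/8, -21/8, 63/16, -99/16, 1287/128, -2145/128, …
Weyl lclm of L_f,L_g ⇒ L₀ (ord ≤ 2).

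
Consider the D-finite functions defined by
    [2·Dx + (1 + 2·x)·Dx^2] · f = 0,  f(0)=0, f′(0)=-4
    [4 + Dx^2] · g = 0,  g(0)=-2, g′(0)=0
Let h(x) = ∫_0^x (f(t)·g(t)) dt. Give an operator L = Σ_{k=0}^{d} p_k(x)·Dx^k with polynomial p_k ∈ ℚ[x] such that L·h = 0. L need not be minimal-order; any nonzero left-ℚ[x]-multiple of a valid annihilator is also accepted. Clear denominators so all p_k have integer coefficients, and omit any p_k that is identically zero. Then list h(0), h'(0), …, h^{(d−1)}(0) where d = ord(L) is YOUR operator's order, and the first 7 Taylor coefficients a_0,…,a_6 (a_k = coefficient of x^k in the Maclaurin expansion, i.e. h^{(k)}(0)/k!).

L = (-48 + 192·x + 1216·x^2 + 2048·x^3 + 1024·x^4)·Dx + (32 + 320·x + 768·x^2 + 512·x^3)·Dx^2 + (160·x + 672·x^2 + 1024·x^3 + 512·x^4)·Dx^3 + (8 + 80·x + 192·x^2 + 128·x^3)·Dx^4 + (3 + 28·x + 92·x^2 + 128·x^3 + 64·x^4)·Dx^5  (order 5).
h: a_k = 0, 0, 4, -8/3, -4/3, 0, 8/5, …
ICs: h(0) = 0, h′(0) = 0, h′′(0) = 8, h′′′(0) = -16, h′′′′(0) = -32.

f: a_k = 0, -4, 4, -16/3, 8, -64/5, 64/3, …
g: a_k = -2, 0, 4, 0, -4/3, 0, 8/45, …
h₀=f·g: eliminate ⇒ L₀, order ≤ 2·2.
Integrate: L := L₀·Dx.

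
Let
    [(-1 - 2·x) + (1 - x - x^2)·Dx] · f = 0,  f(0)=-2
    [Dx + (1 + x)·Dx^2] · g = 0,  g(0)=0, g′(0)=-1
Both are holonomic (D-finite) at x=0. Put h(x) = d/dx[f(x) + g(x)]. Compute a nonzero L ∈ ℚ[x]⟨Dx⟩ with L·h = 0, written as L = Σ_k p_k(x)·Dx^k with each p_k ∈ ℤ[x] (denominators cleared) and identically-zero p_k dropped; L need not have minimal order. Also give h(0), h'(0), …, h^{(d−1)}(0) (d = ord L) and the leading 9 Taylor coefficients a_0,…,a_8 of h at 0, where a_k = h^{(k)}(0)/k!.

f: a_k = -2, -2, -4, -6, -10, -16, -26, -42, -68, …
g: a_k = 0, -1, 1/2, -1/3, 1/4, -1/5, 1/6, -1/7, 1/8, …
f+g: L₀ = lclm(L_f,L_g), ord ≤ 1+2.
h₀' ⇒ L via d/dx closure of L₀.
L = (26 + 70·x + 76·x^2 + 36·x^3 + 12·x^4) + (16 + 84·x + 160·x^2 + 144·x^3 + 74·x^4 + 20·x^5)·Dx + (-5 - 11·x + x^2 + 23·x^3 + 29·x^4 + 17·x^5 + 4·x^6)·Dx^2  (order 2).
h: a_k = -3, -7, -19, -39, -81, -155, -295, -543, -991, …
ICs: h(0) = -3, h′(0) = -7.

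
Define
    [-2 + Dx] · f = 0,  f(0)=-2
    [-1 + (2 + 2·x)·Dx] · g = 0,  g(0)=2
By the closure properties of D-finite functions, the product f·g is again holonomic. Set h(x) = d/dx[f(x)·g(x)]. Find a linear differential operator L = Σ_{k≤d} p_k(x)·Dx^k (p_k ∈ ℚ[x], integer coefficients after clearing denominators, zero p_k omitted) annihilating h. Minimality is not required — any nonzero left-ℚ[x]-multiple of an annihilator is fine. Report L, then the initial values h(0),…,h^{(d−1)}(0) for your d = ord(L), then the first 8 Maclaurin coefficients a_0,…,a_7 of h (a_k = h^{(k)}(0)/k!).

L = (23 + 40·x + 16·x^2) + (-10 - 18·x - 8·x^2)·Dx  (order 1).
h: a_k = -10, -23, -103/4, -449/24, -1949/192, -1643/384, -36047/23040, -135617/322560, …
ICs: h(0) = -10.

f: a_k = -2, -4, -4, -8/3, -4/3, -8/15, -8/45, -16/315, …
g: a_k = 2, 1, -1/4, 1/8, -5/64, 7/128, -21/512, 33/1024, …
L₀ := L_f ⊗_s L_g (sym. prod.), ord ≤ 1.
Derive L from L₀ (diff closure).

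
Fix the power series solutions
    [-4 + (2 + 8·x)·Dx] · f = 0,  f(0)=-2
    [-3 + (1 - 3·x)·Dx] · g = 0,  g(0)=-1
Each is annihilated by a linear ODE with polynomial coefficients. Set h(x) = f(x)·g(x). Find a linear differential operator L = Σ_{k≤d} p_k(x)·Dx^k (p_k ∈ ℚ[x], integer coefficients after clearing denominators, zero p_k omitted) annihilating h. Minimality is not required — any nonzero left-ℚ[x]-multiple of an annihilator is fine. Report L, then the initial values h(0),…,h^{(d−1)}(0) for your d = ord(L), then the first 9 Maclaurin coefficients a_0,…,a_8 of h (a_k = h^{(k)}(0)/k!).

L = (5 + 6·x) + (-1 - x + 12·x^2)·Dx  (order 1).
h: a_k = 2, 10, 26, 86, 238, 770, 2142, 6954, 19146, …
ICs: h(0) = 2.

f: a_k = -2, -4, 4, -8, 20, -56, 168, -528, 1716, …
g: a_k = -1, -3, -9, -27, -81, -243, -729, -2187, -6561, …
Product ⇒ symmetric product L₀, ord ≤ 1.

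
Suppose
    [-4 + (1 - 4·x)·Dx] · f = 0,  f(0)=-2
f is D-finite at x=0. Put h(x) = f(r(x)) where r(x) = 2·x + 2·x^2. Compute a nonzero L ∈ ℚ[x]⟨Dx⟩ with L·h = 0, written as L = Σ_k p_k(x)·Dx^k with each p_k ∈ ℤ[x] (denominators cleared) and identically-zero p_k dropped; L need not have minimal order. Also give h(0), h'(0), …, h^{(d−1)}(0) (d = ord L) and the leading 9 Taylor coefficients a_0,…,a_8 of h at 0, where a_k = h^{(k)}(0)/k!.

f: a_k = -2, -8, -32, -128, -512, -2048, -8192, -32768, -131072, …
h₀=f(r): pull back L_f along r ⇒ L₀.
L = (8 + 16·x) + (-1 + 8·x + 8·x^2)·Dx  (order 1).
h: a_k = -2, -16, -144, -1280, -11392, -101376, -902144, -8028160, -71442432, …
ICs: h(0) = -2.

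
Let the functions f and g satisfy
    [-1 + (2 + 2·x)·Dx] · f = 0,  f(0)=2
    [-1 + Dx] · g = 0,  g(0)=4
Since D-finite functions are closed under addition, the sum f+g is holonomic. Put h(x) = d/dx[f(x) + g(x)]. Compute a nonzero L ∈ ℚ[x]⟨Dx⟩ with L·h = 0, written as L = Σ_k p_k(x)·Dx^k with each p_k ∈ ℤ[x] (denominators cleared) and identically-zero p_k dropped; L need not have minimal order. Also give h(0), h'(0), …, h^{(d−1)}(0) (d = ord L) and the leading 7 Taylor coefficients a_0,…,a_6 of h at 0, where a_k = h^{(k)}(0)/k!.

L = (-5 - 2·x) + (-1 - 8·x - 4·x^2)·Dx + (6 + 10·x + 4·x^2)·Dx^2  (order 2).
h: a_k = 5, 7/2, 19/8, 17/48, 169/384, -817/3840, 10651/46080, …
ICs: h(0) = 5, h′(0) = 7/2.

f: a_k = 2, 1, -1/4, 1/8, -5/64, 7/128, -21/512, …
g: a_k = 4, 4, 2, 2/3, 1/6, 1/30, 1/180, …
Weyl lclm of L_f,L_g ⇒ L₀ (ord ≤ 2).
Derive L from L₀ (diff closure).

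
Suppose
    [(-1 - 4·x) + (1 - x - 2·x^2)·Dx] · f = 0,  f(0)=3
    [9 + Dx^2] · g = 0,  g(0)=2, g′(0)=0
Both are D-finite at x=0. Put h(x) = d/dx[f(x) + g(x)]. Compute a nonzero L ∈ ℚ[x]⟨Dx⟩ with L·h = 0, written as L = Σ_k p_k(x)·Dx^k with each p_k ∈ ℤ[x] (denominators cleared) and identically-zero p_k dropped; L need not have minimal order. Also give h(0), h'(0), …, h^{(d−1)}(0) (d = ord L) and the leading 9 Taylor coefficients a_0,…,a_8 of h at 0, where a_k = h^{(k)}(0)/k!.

L = (954 + 3600·x + 8154·x^2 + 4140·x^3 + 5760·x^4 + 3888·x^5 + 2592·x^6) + (-117 - 369·x + 585·x^2 + 747·x^3 + 90·x^4 + 828·x^5 + 1512·x^6 + 864·x^7)·Dx + (106 + 400·x + 906·x^2 + 460·x^3 + 640·x^4 + 432·x^5 + 288·x^6)·Dx^2 + (-13 - 41·x + 65·x^2 + 83·x^3 + 10·x^4 + 92·x^5 + 168·x^6 + 96·x^7)·Dx^3  (order 3).
h: a_k = 3, 0, 45, 159, 315, 15237/20, 1785, 1149849/280, 9207, …
ICs: h(0) = 3, h′(0) = 0, h′′(0) = 90.

f: a_k = 3, 3, 9, 15, 33, 63, 129, 255, 513, …
g: a_k = 2, 0, -9, 0, 27/4, 0, -81/40, 0, 729/2240, …
f+g: L₀ = lclm(L_f,L_g), ord ≤ 1+2.
h=h₀': d/dx-closure on L₀ ⇒ L.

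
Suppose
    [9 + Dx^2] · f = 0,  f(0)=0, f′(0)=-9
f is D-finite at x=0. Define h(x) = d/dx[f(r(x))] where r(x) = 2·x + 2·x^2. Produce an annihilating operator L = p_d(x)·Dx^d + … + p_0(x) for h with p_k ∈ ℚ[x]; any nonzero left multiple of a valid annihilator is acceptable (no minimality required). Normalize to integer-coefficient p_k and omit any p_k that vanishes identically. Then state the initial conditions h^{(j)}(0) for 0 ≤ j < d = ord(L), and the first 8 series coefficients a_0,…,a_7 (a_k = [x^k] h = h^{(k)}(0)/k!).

f: a_k = 0, -9, 0, 27/2, 0, -243/40, 0, 729/560, …
L₀ from L_f via x↦r, Dx↦r'^{-1}Dx.
h₀' ⇒ L via d/dx closure of L₀.
L = (48 + 288·x + 864·x^2 + 1152·x^3 + 576·x^4) + (-6 - 12·x)·Dx + (1 + 4·x + 4·x^2)·Dx^2  (order 2).
h: a_k = -18, -36, 324, 1296, 648, -5184, -62208/5, -31104/5, …
ICs: h(0) = -18, h′(0) = -36.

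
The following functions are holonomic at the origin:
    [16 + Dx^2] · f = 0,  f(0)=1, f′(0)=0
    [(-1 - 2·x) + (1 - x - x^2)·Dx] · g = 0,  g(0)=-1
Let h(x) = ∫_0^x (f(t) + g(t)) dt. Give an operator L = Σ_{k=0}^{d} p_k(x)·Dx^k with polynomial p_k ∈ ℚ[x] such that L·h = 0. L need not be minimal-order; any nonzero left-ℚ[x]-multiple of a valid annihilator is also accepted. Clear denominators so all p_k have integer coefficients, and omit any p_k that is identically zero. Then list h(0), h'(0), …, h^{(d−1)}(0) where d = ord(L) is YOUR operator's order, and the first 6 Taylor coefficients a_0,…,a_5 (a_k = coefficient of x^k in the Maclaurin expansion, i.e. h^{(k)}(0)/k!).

L = (-272 - 384·x + 352·x^2 - 192·x^3 - 640·x^4 - 256·x^5)·Dx + (160 - 368·x - 32·x^2 + 544·x^3 - 48·x^4 - 384·x^5 - 128·x^6)·Dx^2 + (-17 - 24·x + 22·x^2 - 12·x^3 - 40·x^4 - 16·x^5)·Dx^3 + (10 - 23·x - 2·x^2 + 34·x^3 - 3·x^4 - 24·x^5 - 8·x^6)·Dx^4  (order 4).
h: a_k = 0, 0, -1/2, -10/3, -3/4, 17/15, …
ICs: h(0) = 0, h′(0) = 0, h′′(0) = -1, h′′′(0) = -20.

f: a_k = 1, 0, -8, 0, 32/3, 0, …
g: a_k = -1, -1, -2, -3, -5, -8, …
L₀ := lclm(L_f,L_g); ord L₀ ≤ 2+1.
∫: right-multiply L₀ by Dx.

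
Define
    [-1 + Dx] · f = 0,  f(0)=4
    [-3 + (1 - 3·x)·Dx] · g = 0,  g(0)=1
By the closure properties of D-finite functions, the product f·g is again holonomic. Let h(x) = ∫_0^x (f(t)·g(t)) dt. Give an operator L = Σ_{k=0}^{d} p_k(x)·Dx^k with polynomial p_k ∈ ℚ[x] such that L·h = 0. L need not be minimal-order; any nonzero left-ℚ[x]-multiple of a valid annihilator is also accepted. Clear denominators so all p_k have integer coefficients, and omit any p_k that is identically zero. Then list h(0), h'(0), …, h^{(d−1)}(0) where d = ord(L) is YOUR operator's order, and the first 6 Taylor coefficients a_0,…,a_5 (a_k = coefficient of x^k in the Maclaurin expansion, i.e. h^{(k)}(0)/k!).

f: a_k = 4, 4, 2, 2/3, 1/6, 1/30, …
g: a_k = 1, 3, 9, 27, 81, 243, …
Product ⇒ symmetric product L₀, ord ≤ 1.
h=∫h₀ ⇒ L = L₀·Dx.
L = (4 - 3·x)·Dx + (-1 + 3·x)·Dx^2  (order 2).
h: a_k = 0, 4, 8, 50/3, 113/3, 2713/30, …
ICs: h(0) = 0, h′(0) = 4.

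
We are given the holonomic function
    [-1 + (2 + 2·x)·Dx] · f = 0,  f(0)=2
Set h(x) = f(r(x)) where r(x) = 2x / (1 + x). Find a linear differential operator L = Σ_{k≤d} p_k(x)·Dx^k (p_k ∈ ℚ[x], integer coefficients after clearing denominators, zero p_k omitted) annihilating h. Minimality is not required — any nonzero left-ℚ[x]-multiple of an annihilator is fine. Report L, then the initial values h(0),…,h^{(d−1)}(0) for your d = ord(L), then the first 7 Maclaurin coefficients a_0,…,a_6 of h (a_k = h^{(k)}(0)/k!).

L = -1 + (1 + 4·x + 3·x^2)·Dx  (order 1).
h: a_k = 2, 2, -3, 5, -37/4, 75/4, -327/8, …
ICs: h(0) = 2.

f: a_k = 2, 1, -1/4, 1/8, -5/64, 7/128, -21/512, …
h₀=f(r): pull back L_f along r ⇒ L₀.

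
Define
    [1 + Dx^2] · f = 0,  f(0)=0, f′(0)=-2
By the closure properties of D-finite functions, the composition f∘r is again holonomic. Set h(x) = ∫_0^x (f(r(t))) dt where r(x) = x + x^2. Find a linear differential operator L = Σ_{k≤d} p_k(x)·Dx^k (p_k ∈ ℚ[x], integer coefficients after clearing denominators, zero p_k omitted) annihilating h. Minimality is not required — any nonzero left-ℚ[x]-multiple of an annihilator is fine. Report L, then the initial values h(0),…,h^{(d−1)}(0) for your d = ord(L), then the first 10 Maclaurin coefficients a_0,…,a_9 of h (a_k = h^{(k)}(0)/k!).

L = (1 + 6·x + 12·x^2 + 8·x^3)·Dx - 2·Dx^2 + (1 + 2·x)·Dx^3  (order 3).
h: a_k = 0, 0, -1, -2/3, 1/12, 1/5, 59/360, 1/28, -419/20160, -59/3240, …
ICs: h(0) = 0, h′(0) = 0, h′′(0) = -2.

f: a_k = 0, -2, 0, 1/3, 0, -1/60, 0, 1/2520, 0, -1/181440, …
h₀=f(r): pull back L_f along r ⇒ L₀.
h=∫h₀ ⇒ L = L₀·Dx.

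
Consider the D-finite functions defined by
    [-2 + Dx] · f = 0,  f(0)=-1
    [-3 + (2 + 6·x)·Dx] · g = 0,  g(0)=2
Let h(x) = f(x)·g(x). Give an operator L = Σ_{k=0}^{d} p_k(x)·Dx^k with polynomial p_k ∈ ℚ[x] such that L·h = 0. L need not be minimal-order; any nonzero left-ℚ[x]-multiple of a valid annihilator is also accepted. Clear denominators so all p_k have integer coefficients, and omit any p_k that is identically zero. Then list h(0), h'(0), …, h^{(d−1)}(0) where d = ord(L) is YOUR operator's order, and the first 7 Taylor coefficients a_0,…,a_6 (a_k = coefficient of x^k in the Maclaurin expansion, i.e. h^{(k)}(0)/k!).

L = (-7 - 12·x) + (2 + 6·x)·Dx  (order 1).
h: a_k = -2, -7, -31/4, -181/24, -241/192, -13279/1920, 276497/23040, …
ICs: h(0) = -2.

f: a_k = -1, -2, -2, -4/3, -2/3, -4/15, -4/45, …
g: a_k = 2, 3, -9/4, 27/8, -405/64, 1701/128, -15309/512, …
Sym-product of L_f,L_g gives L₀ (≤ ord 1).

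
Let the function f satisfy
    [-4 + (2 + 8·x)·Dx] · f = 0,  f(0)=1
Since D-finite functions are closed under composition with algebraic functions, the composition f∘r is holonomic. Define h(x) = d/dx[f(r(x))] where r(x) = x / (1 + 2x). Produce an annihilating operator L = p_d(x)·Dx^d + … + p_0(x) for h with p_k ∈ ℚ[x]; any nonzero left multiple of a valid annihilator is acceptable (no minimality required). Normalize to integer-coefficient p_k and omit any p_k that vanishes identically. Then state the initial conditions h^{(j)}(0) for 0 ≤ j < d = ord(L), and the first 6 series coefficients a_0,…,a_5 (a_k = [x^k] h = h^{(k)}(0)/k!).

L = (-6 - 24·x) + (-1 - 8·x - 12·x^2)·Dx  (order 1).
h: a_k = 2, -12, 60, -296, 1500, -7848, …
ICs: h(0) = 2.

f: a_k = 1, 2, -2, 4, -10, 28, …
h₀=f(r): pull back L_f along r ⇒ L₀.
h₀' ⇒ L via d/dx closure of L₀.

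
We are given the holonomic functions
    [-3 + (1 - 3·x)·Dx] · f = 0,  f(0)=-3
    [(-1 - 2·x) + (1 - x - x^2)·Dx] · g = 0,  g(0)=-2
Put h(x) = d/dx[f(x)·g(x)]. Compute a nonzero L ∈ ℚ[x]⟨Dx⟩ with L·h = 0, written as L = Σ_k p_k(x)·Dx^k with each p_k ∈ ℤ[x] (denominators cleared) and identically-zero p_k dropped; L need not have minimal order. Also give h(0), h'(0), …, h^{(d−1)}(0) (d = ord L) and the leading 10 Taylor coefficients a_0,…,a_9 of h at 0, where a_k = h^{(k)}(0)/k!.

f: a_k = -3, -9, -27, -81, -243, -729, -2187, -6561, -19683, -59049, …
g: a_k = -2, -2, -4, -6, -10, -16, -26, -42, -68, -110, …
L₀ := L_f ⊗_s L_g (sym. prod.), ord ≤ 1.
Derive L from L₀ (diff closure).
L = (28 - 66·x - 48·x^2 + 96·x^3 + 108·x^4) + (-4 + 20·x - 15·x^2 - 40·x^3 + 30·x^4 + 27·x^5)·Dx  (order 1).
h: a_k = 24, 168, 810, 3360, 12840, 46692, 164304, 564960, 1909710, 6371040, …
ICs: h(0) = 24.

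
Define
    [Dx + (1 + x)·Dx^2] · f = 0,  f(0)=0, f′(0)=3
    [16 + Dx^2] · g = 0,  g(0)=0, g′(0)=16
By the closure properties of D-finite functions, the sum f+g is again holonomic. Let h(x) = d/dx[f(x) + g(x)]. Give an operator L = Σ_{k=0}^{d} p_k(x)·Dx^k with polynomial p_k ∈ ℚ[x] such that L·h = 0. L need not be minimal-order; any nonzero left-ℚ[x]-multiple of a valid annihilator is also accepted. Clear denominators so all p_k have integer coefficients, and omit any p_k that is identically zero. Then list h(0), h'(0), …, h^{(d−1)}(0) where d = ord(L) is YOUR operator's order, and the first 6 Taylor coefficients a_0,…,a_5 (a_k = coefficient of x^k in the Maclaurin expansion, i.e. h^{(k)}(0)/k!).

L = (176 + 256·x + 128·x^2) + (144 + 400·x + 384·x^2 + 128·x^3)·Dx + (11 + 16·x + 8·x^2)·Dx^2 + (9 + 25·x + 24·x^2 + 8·x^3)·Dx^3  (order 3).
h: a_k = 19, -3, -125, -3, 521/3, -3, …
ICs: h(0) = 19, h′(0) = -3, h′′(0) = -250.

f: a_k = 0, 3, -3/2, 1, -3/4, 3/5, …
g: a_k = 0, 16, 0, -128/3, 0, 512/15, …
Sum ⇒ L₀ = lclm(L_f,L_g) in ℚ(x)⟨Dx⟩.
Differentiate: ansatz ord ≤ ord L₀ ⇒ L.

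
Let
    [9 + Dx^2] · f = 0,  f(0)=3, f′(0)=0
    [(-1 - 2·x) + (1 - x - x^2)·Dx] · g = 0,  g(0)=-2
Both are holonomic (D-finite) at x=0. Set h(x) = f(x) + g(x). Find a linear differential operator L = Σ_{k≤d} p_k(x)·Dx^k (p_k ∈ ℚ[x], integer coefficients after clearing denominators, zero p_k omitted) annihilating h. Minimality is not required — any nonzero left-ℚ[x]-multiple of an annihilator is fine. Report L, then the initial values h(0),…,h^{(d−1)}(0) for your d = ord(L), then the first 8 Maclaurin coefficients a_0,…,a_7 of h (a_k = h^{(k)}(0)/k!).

L = (-243 - 432·x + 81·x^2 - 216·x^3 - 405·x^4 - 162·x^5) + (117 - 225·x - 36·x^2 + 297·x^3 - 54·x^4 - 243·x^5 - 81·x^6)·Dx + (-27 - 48·x + 9·x^2 - 24·x^3 - 45·x^4 - 18·x^5)·Dx^2 + (13 - 25·x - 4·x^2 + 33·x^3 - 6·x^4 - 27·x^5 - 9·x^6)·Dx^3  (order 3).
h: a_k = 1, -2, -35/2, -6, 1/8, -16, -2323/80, -42, …
ICs: h(0) = 1, h′(0) = -2, h′′(0) = -35.

f: a_k = 3, 0, -27/2, 0, 81/8, 0, -243/80, 0, …
g: a_k = -2, -2, -4, -6, -10, -16, -26, -42, …
Weyl lclm of L_f,L_g ⇒ L₀ (ord ≤ 3).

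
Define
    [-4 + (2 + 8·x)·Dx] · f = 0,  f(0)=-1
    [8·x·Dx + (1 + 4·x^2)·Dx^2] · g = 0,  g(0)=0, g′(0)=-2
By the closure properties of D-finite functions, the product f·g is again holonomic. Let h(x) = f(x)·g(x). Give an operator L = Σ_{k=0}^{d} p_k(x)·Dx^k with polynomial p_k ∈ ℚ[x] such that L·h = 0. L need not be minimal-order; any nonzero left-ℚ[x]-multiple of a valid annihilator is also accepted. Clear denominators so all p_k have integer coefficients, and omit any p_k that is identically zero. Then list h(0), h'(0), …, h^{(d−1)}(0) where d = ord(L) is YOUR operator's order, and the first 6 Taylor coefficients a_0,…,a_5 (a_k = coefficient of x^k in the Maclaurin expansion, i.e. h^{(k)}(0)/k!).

L = (12 - 16·x - 16·x^2) + (-4 - 8·x + 48·x^2 + 64·x^3)·Dx + (1 + 8·x + 20·x^2 + 32·x^3 + 64·x^4)·Dx^2  (order 2).
h: a_k = 0, 2, 4, -20/3, 8/3, -124/15, …
ICs: h(0) = 0, h′(0) = 2.

f: a_k = -1, -2, 2, -4, 10, -28, …
g: a_k = 0, -2, 0, 8/3, 0, -32/5, …
L₀ := L_f ⊗_s L_g (sym. prod.), ord ≤ 2.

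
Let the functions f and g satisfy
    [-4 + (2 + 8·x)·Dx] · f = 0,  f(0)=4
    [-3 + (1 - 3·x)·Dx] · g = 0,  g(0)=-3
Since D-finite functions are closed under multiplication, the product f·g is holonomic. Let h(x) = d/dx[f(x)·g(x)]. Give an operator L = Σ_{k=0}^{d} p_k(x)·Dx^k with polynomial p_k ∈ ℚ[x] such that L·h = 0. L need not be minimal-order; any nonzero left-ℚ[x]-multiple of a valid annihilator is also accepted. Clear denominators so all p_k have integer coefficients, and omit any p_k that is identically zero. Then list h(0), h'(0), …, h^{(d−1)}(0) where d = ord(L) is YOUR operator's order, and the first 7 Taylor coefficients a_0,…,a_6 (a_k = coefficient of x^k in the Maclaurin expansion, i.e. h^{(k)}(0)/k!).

L = (26 + 180·x + 108·x^2) + (-5 - 11·x + 54·x^2 + 72·x^3)·Dx  (order 1).
h: a_k = -60, -312, -1548, -5712, -23100, -77112, -292068, …
ICs: h(0) = -60.

f: a_k = 4, 8, -8, 16, -40, 112, -336, …
g: a_k = -3, -9, -27, -81, -243, -729, -2187, …
L₀ := L_f ⊗_s L_g (sym. prod.), ord ≤ 1.
h₀' ⇒ L via d/dx closure of L₀.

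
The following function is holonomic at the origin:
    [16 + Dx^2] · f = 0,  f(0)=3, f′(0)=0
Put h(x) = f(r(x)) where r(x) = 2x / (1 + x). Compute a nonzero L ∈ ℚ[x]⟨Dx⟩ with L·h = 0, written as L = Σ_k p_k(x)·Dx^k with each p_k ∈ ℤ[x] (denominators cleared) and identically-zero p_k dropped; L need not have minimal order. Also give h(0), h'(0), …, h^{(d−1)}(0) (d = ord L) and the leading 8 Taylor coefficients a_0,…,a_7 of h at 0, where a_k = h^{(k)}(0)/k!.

L = 64 + (2 + 6·x + 6·x^2 + 2·x^3)·Dx + (1 + 4·x + 6·x^2 + 4·x^3 + x^4)·Dx^2  (order 2).
h: a_k = 3, 0, -96, 192, 224, -1664, 53216/15, -15552/5, …
ICs: h(0) = 3, h′(0) = 0.

f: a_k = 3, 0, -24, 0, 32, 0, -256/15, 0, …
Substitute x→r, Dx→(1/r')Dx; clear ⇒ L₀.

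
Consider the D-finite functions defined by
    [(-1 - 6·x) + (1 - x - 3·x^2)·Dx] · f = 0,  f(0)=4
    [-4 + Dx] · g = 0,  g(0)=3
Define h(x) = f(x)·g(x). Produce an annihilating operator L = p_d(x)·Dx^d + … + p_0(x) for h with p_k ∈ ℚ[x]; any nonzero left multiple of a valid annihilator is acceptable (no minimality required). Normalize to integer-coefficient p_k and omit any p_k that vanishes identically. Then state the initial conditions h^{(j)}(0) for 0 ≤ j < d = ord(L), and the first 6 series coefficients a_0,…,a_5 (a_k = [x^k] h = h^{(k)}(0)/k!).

f: a_k = 4, 4, 16, 28, 76, 160, …
g: a_k = 3, 12, 24, 32, 32, 128/5, …
Product ⇒ symmetric product L₀, ord ≤ 1.
L = (5 + 2·x - 12·x^2) + (-1 + x + 3·x^2)·Dx  (order 1).
h: a_k = 12, 60, 192, 500, 1204, 14032/5, …
ICs: h(0) = 12.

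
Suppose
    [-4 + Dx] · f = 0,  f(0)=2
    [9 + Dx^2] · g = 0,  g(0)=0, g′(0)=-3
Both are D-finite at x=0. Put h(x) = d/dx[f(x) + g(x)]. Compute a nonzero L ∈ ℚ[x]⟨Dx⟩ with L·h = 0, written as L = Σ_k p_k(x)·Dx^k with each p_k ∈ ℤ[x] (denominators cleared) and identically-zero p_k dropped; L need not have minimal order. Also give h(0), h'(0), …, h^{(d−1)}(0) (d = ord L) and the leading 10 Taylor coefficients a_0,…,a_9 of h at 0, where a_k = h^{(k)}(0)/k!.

L = 36 - 9·Dx + 4·Dx^2 - Dx^3  (order 3).
h: a_k = 5, 32, 155/2, 256/3, 1805/24, 1024/15, 6991/144, 8192/315, 100921/8064, 16384/2835, …
ICs: h(0) = 5, h′(0) = 32, h′′(0) = 155.

f: a_k = 2, 8, 16, 64/3, 64/3, 256/15, 512/45, 2048/315, 1024/315, 4096/2835, …
g: a_k = 0, -3, 0, 9/2, 0, -81/40, 0, 243/560, 0, -243/4480, …
h₀=f+g: left-lcm gives L₀, ord ≤ 3.
h₀' ⇒ L via d/dx closure of L₀.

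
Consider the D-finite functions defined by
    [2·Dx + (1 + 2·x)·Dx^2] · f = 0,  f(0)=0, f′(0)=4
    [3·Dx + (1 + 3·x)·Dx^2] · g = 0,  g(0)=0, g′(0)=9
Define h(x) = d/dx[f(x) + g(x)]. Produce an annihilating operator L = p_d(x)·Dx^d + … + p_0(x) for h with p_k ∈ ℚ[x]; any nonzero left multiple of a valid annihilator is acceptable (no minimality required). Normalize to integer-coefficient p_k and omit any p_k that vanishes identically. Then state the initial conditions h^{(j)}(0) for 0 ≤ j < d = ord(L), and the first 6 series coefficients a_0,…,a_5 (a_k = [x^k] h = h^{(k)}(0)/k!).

f: a_k = 0, 4, -4, 16/3, -8, 64/5, …
g: a_k = 0, 9, -27/2, 27, -243/4, 729/5, …
Sum ⇒ L₀ = lclm(L_f,L_g) in ℚ(x)⟨Dx⟩.
Differentiate: ansatz ord ≤ ord L₀ ⇒ L.
L = 12 + (10 + 24·x)·Dx + (1 + 5·x + 6·x^2)·Dx^2  (order 2).
h: a_k = 13, -35, 97, -275, 793, -2315, …
ICs: h(0) = 13, h′(0) = -35.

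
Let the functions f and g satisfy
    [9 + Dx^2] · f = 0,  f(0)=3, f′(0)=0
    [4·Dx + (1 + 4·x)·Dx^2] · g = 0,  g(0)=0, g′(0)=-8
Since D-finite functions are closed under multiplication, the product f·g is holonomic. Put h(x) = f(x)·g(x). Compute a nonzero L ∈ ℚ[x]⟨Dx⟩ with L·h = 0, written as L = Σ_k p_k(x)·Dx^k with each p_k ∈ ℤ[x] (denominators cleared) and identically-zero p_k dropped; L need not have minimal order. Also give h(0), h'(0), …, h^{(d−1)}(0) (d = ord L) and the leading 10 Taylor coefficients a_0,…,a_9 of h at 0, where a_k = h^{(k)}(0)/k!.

L = (-2043 - 1296·x + 44064·x^2 + 186624·x^3 + 186624·x^4) + (72 + 5472·x + 31104·x^2 + 41472·x^3)·Dx + (-182 + 864·x + 12096·x^2 + 41472·x^3 + 41472·x^4)·Dx^2 + (8 + 608·x + 3456·x^2 + 4608·x^3)·Dx^3 + (5 + 112·x + 800·x^2 + 2304·x^3 + 2304·x^4)·Dx^4  (order 4).
h: a_k = 0, -24, 48, -20, 168, -3669/5, 2530, -624507/70, 159837/5, -194189089/1680, …
ICs: h(0) = 0, h′(0) = -24, h′′(0) = 96, h′′′(0) = -120.

f: a_k = 3, 0, -27/2, 0, 81/8, 0, -243/80, 0, 2187/4480, 0, …
g: a_k = 0, -8, 16, -128/3, 128, -2048/5, 4096/3, -32768/7, 16384, -524288/9, …
f·g: L₀ = L_f ⊗_s L_g, ord ≤ 2·2.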